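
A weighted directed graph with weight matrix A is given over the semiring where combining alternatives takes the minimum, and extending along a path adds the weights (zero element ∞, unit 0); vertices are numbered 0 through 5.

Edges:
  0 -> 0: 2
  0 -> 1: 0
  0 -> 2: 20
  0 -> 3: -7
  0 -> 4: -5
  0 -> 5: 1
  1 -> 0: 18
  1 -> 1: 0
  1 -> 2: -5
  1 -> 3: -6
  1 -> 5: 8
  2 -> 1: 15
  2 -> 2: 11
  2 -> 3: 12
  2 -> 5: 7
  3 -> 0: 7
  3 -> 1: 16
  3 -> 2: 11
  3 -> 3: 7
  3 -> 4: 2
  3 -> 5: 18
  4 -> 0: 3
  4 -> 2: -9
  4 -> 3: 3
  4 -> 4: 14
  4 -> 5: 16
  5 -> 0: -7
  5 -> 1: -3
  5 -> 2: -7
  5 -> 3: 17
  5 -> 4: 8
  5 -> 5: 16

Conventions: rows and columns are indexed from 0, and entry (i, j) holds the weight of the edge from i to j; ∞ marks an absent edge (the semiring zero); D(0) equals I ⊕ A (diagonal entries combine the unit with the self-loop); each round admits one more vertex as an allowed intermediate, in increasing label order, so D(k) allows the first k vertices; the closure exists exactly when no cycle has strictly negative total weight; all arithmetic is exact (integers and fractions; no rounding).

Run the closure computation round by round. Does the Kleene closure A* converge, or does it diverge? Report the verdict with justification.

D(0):
  [0, 0, 20, -7, -5, 1]
  [18, 0, -5, -6, ∞, 8]
  [∞, 15, 0, 12, ∞, 7]
  [7, 16, 11, 0, 2, 18]
  [3, ∞, -9, 3, 0, 16]
  [-7, -3, -7, 17, 8, 0]
Detection: at round 1, diagonal entry (4, 4) turns strictly negative.
Key observation: the cycle 4->0->4 has total weight 3 + (-5), which is strictly negative.
Answer: DIVERGES — negative cycle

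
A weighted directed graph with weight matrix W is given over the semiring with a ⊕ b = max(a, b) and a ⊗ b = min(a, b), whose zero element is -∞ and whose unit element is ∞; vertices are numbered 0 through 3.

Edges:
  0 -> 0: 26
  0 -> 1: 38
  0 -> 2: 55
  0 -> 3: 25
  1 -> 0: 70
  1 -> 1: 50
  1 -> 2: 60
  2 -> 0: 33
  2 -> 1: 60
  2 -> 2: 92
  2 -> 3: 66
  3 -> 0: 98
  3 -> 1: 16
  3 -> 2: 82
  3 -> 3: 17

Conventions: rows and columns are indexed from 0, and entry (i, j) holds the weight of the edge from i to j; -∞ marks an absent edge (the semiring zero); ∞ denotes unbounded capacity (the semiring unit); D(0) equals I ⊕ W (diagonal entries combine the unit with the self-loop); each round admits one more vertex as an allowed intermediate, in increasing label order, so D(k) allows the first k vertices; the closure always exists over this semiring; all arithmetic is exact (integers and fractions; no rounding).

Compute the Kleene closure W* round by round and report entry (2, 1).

D(0):
  [∞, 38, 55, 25]
  [70, ∞, 60, -∞]
  [33, 60, ∞, 66]
  [98, 16, 82, ∞]
D(1):
  [∞, 38, 55, 25]
  [70, ∞, 60, 25]
  [33, 60, ∞, 66]
  [98, 38, 82, ∞]
D(2):
  [∞, 38, 55, 25]
  [70, ∞, 60, 25]
  [60, 60, ∞, 66]
  [98, 38, 82, ∞]
D(3):
  [∞, 55, 55, 55]
  [70, ∞, 60, 60]
  [60, 60, ∞, 66]
  [98, 60, 82, ∞]
D(4):
  [∞, 55, 55, 55]
  [70, ∞, 60, 60]
  [66, 60, ∞, 66]
  [98, 60, 82, ∞]
Answer: W*[2][1] = 60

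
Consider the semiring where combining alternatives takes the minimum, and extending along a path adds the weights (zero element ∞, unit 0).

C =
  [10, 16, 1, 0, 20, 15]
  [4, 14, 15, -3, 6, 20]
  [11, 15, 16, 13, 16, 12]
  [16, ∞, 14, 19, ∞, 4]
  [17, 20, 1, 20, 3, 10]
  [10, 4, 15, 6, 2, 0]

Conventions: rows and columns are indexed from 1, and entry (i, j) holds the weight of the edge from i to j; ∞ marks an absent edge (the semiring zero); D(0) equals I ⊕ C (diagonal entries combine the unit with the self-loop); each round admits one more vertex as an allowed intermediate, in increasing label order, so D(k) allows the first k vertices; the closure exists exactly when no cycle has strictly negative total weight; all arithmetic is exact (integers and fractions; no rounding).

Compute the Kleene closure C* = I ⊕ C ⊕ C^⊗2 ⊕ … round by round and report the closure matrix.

D(0):
  [0, 16, 1, 0, 20, 15]
  [4, 0, 15, -3, 6, 20]
  [11, 15, 0, 13, 16, 12]
  [16, ∞, 14, 0, ∞, 4]
  [17, 20, 1, 20, 0, 10]
  [10, 4, 15, 6, 2, 0]
D(1):
  [0, 16, 1, 0, 20, 15]
  [4, 0, 5, -3, 6, 19]
  [11, 15, 0, 11, 16, 12]
  [16, 32, 14, 0, 36, 4]
  [17, 20, 1, 17, 0, 10]
  [10, 4, 11, 6, 2, 0]
D(2):
  [0, 16, 1, 0, 20, 15]
  [4, 0, 5, -3, 6, 19]
  [11, 15, 0, 11, 16, 12]
  [16, 32, 14, 0, 36, 4]
  [17, 20, 1, 17, 0, 10]
  [8, 4, 9, 1, 2, 0]
D(3):
  [0, 16, 1, 0, 17, 13]
  [4, 0, 5, -3, 6, 17]
  [11, 15, 0, 11, 16, 12]
  [16, 29, 14, 0, 30, 4]
  [12, 16, 1, 12, 0, 10]
  [8, 4, 9, 1, 2, 0]
D(4):
  [0, 16, 1, 0, 17, 4]
  [4, 0, 5, -3, 6, 1]
  [11, 15, 0, 11, 16, 12]
  [16, 29, 14, 0, 30, 4]
  [12, 16, 1, 12, 0, 10]
  [8, 4, 9, 1, 2, 0]
D(5):
  [0, 16, 1, 0, 17, 4]
  [4, 0, 5, -3, 6, 1]
  [11, 15, 0, 11, 16, 12]
  [16, 29, 14, 0, 30, 4]
  [12, 16, 1, 12, 0, 10]
  [8, 4, 3, 1, 2, 0]
D(6):
  [0, 8, 1, 0, 6, 4]
  [4, 0, 4, -3, 3, 1]
  [11, 15, 0, 11, 14, 12]
  [12, 8, 7, 0, 6, 4]
  [12, 14, 1, 11, 0, 10]
  [8, 4, 3, 1, 2, 0]
Answer: C* = [[0, 8, 1, 0, 6, 4], [4, 0, 4, -3, 3, 1], [11, 15, 0, 11, 14, 12], [12, 8, 7, 0, 6, 4], [12, 14, 1, 11, 0, 10], [8, 4, 3, 1, 2, 0]]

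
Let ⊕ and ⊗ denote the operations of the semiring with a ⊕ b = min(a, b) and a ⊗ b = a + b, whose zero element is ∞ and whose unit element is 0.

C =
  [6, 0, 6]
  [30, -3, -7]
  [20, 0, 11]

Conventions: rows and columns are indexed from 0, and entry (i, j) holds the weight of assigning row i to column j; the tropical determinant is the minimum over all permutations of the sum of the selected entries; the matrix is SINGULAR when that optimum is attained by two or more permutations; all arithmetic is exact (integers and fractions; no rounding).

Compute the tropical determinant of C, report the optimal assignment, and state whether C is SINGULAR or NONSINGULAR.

σ = (0, 1, 2): 6 + (-3) + 11 = 14
σ = (0, 2, 1): 6 + (-7) + 0 = -1
σ = (1, 0, 2): 0 + 30 + 11 = 41
σ = (1, 2, 0): 0 + (-7) + 20 = 13
σ = (2, 0, 1): 6 + 30 + 0 = 36
σ = (2, 1, 0): 6 + (-3) + 20 = 23
Optimal value attained by: σ = (0, 2, 1).
Answer: det⊕(C) = -1; verdict: NONSINGULAR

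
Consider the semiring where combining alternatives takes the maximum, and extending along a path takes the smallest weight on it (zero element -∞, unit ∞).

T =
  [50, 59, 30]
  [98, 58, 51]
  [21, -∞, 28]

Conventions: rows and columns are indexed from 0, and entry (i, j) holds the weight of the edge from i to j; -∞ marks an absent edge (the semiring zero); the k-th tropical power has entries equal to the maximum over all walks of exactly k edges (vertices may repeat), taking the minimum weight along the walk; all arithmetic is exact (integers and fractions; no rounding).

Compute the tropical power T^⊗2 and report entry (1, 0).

T^⊗2:
  [59, 58, 51]
  [58, 59, 51]
  [21, 21, 28]
Key observation: the optimum is the walk 1->1->0, with weight 58 min 98 = 58.
Optimal value attained by: walk 1->1->0.
Answer: (T^⊗2)[1][0] = 58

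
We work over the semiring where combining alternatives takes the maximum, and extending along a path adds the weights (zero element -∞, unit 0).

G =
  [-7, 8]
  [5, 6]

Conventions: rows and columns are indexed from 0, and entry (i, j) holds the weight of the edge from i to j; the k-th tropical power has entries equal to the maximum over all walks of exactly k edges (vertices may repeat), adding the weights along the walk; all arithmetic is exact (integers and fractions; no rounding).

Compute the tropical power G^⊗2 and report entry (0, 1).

G^⊗2:
  [13, 14]
  [11, 13]
Key observation: the optimum is the walk 0->1->1, with weight 8 + 6 = 14.
Optimal value attained by: walk 0->1->1.
Answer: (G^⊗2)[0][1] = 14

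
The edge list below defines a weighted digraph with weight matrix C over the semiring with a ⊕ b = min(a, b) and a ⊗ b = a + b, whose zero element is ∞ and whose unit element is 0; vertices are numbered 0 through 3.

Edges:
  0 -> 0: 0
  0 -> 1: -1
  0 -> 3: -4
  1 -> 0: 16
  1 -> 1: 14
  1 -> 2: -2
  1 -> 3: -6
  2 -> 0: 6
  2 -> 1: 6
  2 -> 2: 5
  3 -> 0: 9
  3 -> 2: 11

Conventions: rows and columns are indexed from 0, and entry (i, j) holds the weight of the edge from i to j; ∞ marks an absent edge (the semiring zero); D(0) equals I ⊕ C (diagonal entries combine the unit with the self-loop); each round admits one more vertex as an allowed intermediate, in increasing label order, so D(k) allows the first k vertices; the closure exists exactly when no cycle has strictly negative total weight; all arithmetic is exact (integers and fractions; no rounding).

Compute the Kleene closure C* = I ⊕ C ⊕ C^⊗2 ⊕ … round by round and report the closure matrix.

D(0):
  [0, -1, ∞, -4]
  [16, 0, -2, -6]
  [6, 6, 0, ∞]
  [9, ∞, 11, 0]
D(1):
  [0, -1, ∞, -4]
  [16, 0, -2, -6]
  [6, 5, 0, 2]
  [9, 8, 11, 0]
D(2):
  [0, -1, -3, -7]
  [16, 0, -2, -6]
  [6, 5, 0, -1]
  [9, 8, 6, 0]
D(3):
  [0, -1, -3, -7]
  [4, 0, -2, -6]
  [6, 5, 0, -1]
  [9, 8, 6, 0]
D(4):
  [0, -1, -3, -7]
  [3, 0, -2, -6]
  [6, 5, 0, -1]
  [9, 8, 6, 0]
Answer: C* = [[0, -1, -3, -7], [3, 0, -2, -6], [6, 5, 0, -1], [9, 8, 6, 0]]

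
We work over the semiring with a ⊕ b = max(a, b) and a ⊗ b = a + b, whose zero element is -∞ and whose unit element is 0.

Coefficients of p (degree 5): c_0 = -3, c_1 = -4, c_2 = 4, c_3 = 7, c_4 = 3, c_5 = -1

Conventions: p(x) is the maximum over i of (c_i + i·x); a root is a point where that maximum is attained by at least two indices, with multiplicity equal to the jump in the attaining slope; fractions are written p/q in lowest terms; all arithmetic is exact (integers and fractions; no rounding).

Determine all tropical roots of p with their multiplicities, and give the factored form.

hull edge (i=0, c=-3) to (i=2, c=4): slope 7/2, span 2
hull edge (i=2, c=4) to (i=3, c=7): slope 3, span 1
hull edge (i=3, c=7) to (i=5, c=-1): slope -4, span 2
Factored form: p(x) = -1 ⊗ (x ⊕ (-7/2)) ⊗ (x ⊕ (-7/2)) ⊗ (x ⊕ (-3)) ⊗ (x ⊕ 4) ⊗ (x ⊕ 4)
Answer: roots = -7/2 (mult 2), -3 (mult 1), 4 (mult 2)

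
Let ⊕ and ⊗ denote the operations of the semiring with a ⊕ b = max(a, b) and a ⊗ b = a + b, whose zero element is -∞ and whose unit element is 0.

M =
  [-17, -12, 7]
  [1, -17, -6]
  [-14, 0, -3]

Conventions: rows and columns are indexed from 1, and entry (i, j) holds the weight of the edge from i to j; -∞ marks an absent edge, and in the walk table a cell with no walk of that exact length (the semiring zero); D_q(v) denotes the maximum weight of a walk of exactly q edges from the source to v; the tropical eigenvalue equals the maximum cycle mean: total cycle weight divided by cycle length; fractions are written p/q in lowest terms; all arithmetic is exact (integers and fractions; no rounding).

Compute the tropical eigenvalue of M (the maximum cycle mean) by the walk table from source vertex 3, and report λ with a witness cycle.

q=0: [-∞, -∞, 0]
q=1: [-14, 0, -3]
q=2: [1, -3, -6]
q=3: [-2, -6, 8]
Optimal cycle mean attained by: cycle 1->3->2->1, total 7 + 0 + 1, length 3.
Answer: λ = 8/3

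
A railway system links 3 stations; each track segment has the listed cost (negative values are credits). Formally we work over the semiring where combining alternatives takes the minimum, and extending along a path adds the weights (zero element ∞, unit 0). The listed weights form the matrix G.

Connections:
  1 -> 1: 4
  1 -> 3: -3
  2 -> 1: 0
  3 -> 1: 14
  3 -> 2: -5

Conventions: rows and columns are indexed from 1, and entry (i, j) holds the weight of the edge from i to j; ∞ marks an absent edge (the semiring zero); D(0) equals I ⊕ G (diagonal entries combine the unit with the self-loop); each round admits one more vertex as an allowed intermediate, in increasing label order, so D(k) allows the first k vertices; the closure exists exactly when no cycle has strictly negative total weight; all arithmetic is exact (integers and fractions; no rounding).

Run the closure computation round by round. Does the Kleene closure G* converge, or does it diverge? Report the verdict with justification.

D(0):
  [0, ∞, -3]
  [0, 0, ∞]
  [14, -5, 0]
D(1):
  [0, ∞, -3]
  [0, 0, -3]
  [14, -5, 0]
Detection: at round 2, diagonal entry (3, 3) turns strictly negative.
Key observation: the cycle 3->2->1->3 has total weight (-5) + 0 + (-3), which is strictly negative.
Answer: DIVERGES — negative cycle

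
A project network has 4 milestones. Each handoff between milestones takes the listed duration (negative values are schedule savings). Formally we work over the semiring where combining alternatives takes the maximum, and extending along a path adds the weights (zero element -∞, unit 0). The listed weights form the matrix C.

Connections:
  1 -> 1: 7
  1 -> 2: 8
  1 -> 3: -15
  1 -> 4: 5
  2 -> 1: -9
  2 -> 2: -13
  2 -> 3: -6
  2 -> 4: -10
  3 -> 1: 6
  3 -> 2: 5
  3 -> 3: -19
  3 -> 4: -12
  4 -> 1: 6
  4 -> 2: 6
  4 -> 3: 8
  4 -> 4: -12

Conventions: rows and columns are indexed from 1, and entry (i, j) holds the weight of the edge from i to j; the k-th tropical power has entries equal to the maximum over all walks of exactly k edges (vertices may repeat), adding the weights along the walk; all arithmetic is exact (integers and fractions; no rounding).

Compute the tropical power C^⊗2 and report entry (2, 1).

C^⊗2:
  [14, 15, 13, 12]
  [0, -1, -2, -4]
  [13, 14, -1, 11]
  [14, 14, 0, 11]
Key observation: the optimum is the walk 2->3->1, with weight (-6) + 6 = 0.
Optimal value attained by: walk 2->3->1.
Answer: (C^⊗2)[2][1] = 0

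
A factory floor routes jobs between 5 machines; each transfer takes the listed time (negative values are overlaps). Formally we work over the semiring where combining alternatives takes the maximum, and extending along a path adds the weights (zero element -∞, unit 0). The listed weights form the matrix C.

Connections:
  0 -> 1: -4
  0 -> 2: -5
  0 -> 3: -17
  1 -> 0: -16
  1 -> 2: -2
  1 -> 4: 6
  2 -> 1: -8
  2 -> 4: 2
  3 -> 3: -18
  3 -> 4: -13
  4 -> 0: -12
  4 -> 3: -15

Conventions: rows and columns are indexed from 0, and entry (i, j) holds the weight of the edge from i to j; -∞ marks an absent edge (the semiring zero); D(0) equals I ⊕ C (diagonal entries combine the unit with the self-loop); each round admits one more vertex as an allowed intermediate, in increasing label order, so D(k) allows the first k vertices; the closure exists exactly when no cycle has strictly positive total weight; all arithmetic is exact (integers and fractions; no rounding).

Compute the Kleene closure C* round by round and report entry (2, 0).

D(0):
  [0, -4, -5, -17, -∞]
  [-16, 0, -2, -∞, 6]
  [-∞, -8, 0, -∞, 2]
  [-∞, -∞, -∞, 0, -13]
  [-12, -∞, -∞, -15, 0]
D(1):
  [0, -4, -5, -17, -∞]
  [-16, 0, -2, -33, 6]
  [-∞, -8, 0, -∞, 2]
  [-∞, -∞, -∞, 0, -13]
  [-12, -16, -17, -15, 0]
D(2):
  [0, -4, -5, -17, 2]
  [-16, 0, -2, -33, 6]
  [-24, -8, 0, -41, 2]
  [-∞, -∞, -∞, 0, -13]
  [-12, -16, -17, -15, 0]
D(3):
  [0, -4, -5, -17, 2]
  [-16, 0, -2, -33, 6]
  [-24, -8, 0, -41, 2]
  [-∞, -∞, -∞, 0, -13]
  [-12, -16, -17, -15, 0]
D(4):
  [0, -4, -5, -17, 2]
  [-16, 0, -2, -33, 6]
  [-24, -8, 0, -41, 2]
  [-∞, -∞, -∞, 0, -13]
  [-12, -16, -17, -15, 0]
D(5):
  [0, -4, -5, -13, 2]
  [-6, 0, -2, -9, 6]
  [-10, -8, 0, -13, 2]
  [-25, -29, -30, 0, -13]
  [-12, -16, -17, -15, 0]
Answer: C*[2][0] = -10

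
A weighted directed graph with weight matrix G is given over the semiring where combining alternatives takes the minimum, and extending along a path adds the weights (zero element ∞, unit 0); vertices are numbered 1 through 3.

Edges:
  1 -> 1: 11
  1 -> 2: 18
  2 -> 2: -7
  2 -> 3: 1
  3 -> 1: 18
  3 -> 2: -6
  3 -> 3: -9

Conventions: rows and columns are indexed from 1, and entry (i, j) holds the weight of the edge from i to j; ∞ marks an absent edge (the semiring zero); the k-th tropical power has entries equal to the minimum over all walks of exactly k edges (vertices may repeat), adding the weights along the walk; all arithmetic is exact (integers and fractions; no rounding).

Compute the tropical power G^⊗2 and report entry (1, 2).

G^⊗2:
  [22, 11, 19]
  [19, -14, -8]
  [9, -15, -18]
Key observation: the optimum is the walk 1->2->2, with weight 18 + (-7) = 11.
Optimal value attained by: walk 1->2->2.
Answer: (G^⊗2)[1][2] = 11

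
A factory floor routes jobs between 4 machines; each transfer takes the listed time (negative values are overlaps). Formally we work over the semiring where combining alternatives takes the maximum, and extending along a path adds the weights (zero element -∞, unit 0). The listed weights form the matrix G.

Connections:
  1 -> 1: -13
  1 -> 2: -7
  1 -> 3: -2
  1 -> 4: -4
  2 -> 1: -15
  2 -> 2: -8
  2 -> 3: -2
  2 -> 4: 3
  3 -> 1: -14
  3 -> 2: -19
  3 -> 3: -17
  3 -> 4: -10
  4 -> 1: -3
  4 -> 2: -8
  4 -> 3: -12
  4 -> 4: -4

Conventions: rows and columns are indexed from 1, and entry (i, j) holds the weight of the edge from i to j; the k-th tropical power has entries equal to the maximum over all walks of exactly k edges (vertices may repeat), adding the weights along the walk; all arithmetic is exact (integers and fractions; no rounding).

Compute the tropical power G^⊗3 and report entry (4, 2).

G^⊗2:
  [-7, -12, -9, -4]
  [0, -5, -9, -1]
  [-13, -18, -16, -14]
  [-7, -10, -5, -5]
G^⊗3:
  [-7, -12, -9, -8]
  [-4, -7, -2, -2]
  [-17, -20, -15, -15]
  [-8, -13, -9, -7]
Key observation: the optimum is the walk 4->2->4->2, with weight (-8) + 3 + (-8) = -13.
Optimal value attained by: walk 4->2->4->2.
Answer: (G^⊗3)[4][2] = -13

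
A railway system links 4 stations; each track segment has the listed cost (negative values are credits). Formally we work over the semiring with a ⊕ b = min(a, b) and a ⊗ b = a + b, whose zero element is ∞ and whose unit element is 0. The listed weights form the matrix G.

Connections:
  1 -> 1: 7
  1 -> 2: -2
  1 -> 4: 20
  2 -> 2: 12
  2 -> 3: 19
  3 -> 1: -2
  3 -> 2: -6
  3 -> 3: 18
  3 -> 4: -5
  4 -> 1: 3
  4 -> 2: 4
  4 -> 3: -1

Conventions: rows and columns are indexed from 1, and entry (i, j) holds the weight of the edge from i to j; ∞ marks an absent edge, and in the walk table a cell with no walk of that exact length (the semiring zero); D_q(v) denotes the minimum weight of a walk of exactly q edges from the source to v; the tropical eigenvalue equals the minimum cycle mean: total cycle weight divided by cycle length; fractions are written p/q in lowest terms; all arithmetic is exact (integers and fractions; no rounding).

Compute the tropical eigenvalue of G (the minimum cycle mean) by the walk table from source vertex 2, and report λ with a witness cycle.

q=0: [∞, 0, ∞, ∞]
q=1: [∞, 12, 19, ∞]
q=2: [17, 13, 31, 14]
q=3: [17, 15, 13, 26]
q=4: [11, 7, 25, 8]
Optimal cycle mean attained by: cycle 3->4->3, total (-5) + (-1), length 2.
Answer: λ = -3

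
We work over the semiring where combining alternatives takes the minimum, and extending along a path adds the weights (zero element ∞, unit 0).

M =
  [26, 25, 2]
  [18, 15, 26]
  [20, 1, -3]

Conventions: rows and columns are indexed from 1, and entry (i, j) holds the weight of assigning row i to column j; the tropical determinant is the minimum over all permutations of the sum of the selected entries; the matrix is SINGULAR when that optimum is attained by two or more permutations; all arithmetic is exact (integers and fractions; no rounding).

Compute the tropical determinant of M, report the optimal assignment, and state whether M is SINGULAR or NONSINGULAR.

σ = (1, 2, 3): 26 + 15 + (-3) = 38
σ = (1, 3, 2): 26 + 26 + 1 = 53
σ = (2, 1, 3): 25 + 18 + (-3) = 40
σ = (2, 3, 1): 25 + 26 + 20 = 71
σ = (3, 1, 2): 2 + 18 + 1 = 21
σ = (3, 2, 1): 2 + 15 + 20 = 37
Optimal value attained by: σ = (3, 1, 2).
Answer: det⊕(M) = 21; verdict: NONSINGULAR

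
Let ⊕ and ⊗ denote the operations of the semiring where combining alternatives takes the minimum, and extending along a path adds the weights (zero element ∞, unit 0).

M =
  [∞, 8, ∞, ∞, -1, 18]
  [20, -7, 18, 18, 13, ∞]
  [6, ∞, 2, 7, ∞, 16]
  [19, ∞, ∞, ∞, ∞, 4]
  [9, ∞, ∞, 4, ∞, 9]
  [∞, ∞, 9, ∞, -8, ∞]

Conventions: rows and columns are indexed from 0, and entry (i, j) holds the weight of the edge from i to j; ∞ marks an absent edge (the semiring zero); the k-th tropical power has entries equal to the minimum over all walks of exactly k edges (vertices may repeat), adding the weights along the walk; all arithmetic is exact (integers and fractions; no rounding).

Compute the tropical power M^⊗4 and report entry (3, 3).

M^⊗2:
  [8, 1, 26, 3, 10, 8]
  [13, -14, 11, 11, 6, 22]
  [8, 14, 4, 9, 5, 11]
  [∞, 27, 13, ∞, -4, 37]
  [23, 17, 18, ∞, 1, 8]
  [1, ∞, 11, -4, ∞, 1]
M^⊗3:
  [19, -6, 17, 14, 0, 7]
  [6, -21, 4, 4, -1, 15]
  [10, 7, 6, 9, 3, 13]
  [5, 20, 15, 0, 29, 5]
  [10, 10, 17, 5, 0, 10]
  [15, 9, 10, 18, -7, 0]
M^⊗4:
  [9, -13, 12, 4, -1, 9]
  [-1, -28, -3, -3, -8, 8]
  [12, 0, 8, 7, 5, 12]
  [19, 13, 14, 22, -3, 4]
  [9, 3, 19, 4, 2, 9]
  [2, 2, 9, -3, -8, 2]
Key observation: the optimum is the walk 3->5->2->2->3, with weight 4 + 9 + 2 + 7 = 22.
Optimal value attained by: walk 3->5->2->2->3.
Answer: (M^⊗4)[3][3] = 22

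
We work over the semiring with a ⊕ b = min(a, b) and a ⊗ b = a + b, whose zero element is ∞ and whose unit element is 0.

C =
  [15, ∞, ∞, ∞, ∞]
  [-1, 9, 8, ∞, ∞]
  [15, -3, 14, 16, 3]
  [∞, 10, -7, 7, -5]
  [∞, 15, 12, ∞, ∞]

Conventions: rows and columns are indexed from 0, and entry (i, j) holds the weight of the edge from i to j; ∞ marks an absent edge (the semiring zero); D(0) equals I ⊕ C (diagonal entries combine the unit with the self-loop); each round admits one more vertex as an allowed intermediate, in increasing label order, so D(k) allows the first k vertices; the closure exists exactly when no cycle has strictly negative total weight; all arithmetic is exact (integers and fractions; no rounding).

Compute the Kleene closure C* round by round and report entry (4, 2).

D(0):
  [0, ∞, ∞, ∞, ∞]
  [-1, 0, 8, ∞, ∞]
  [15, -3, 0, 16, 3]
  [∞, 10, -7, 0, -5]
  [∞, 15, 12, ∞, 0]
D(1):
  [0, ∞, ∞, ∞, ∞]
  [-1, 0, 8, ∞, ∞]
  [15, -3, 0, 16, 3]
  [∞, 10, -7, 0, -5]
  [∞, 15, 12, ∞, 0]
D(2):
  [0, ∞, ∞, ∞, ∞]
  [-1, 0, 8, ∞, ∞]
  [-4, -3, 0, 16, 3]
  [9, 10, -7, 0, -5]
  [14, 15, 12, ∞, 0]
D(3):
  [0, ∞, ∞, ∞, ∞]
  [-1, 0, 8, 24, 11]
  [-4, -3, 0, 16, 3]
  [-11, -10, -7, 0, -5]
  [8, 9, 12, 28, 0]
D(4):
  [0, ∞, ∞, ∞, ∞]
  [-1, 0, 8, 24, 11]
  [-4, -3, 0, 16, 3]
  [-11, -10, -7, 0, -5]
  [8, 9, 12, 28, 0]
D(5):
  [0, ∞, ∞, ∞, ∞]
  [-1, 0, 8, 24, 11]
  [-4, -3, 0, 16, 3]
  [-11, -10, -7, 0, -5]
  [8, 9, 12, 28, 0]
Answer: C*[4][2] = 12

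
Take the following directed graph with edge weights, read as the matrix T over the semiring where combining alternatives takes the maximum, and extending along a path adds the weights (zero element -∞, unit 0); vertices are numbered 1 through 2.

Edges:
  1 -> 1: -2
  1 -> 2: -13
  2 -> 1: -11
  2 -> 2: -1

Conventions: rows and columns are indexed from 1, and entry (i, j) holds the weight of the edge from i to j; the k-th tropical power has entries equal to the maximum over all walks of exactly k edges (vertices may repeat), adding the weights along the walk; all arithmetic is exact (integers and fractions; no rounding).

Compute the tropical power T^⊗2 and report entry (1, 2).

T^⊗2:
  [-4, -14]
  [-12, -2]
Key observation: the optimum is the walk 1->2->2, with weight (-13) + (-1) = -14.
Optimal value attained by: walk 1->2->2.
Answer: (T^⊗2)[1][2] = -14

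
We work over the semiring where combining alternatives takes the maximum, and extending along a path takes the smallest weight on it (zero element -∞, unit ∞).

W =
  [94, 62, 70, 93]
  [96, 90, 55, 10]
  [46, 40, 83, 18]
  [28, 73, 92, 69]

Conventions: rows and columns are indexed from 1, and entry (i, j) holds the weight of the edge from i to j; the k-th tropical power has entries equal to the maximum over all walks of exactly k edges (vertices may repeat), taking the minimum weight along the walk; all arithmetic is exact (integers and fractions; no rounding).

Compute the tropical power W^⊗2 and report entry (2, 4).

W^⊗2:
  [94, 73, 92, 93]
  [94, 90, 70, 93]
  [46, 46, 83, 46]
  [73, 73, 83, 69]
Key observation: the optimum is the walk 2->1->4, with weight 96 min 93 = 93.
Optimal value attained by: walk 2->1->4.
Answer: (W^⊗2)[2][4] = 93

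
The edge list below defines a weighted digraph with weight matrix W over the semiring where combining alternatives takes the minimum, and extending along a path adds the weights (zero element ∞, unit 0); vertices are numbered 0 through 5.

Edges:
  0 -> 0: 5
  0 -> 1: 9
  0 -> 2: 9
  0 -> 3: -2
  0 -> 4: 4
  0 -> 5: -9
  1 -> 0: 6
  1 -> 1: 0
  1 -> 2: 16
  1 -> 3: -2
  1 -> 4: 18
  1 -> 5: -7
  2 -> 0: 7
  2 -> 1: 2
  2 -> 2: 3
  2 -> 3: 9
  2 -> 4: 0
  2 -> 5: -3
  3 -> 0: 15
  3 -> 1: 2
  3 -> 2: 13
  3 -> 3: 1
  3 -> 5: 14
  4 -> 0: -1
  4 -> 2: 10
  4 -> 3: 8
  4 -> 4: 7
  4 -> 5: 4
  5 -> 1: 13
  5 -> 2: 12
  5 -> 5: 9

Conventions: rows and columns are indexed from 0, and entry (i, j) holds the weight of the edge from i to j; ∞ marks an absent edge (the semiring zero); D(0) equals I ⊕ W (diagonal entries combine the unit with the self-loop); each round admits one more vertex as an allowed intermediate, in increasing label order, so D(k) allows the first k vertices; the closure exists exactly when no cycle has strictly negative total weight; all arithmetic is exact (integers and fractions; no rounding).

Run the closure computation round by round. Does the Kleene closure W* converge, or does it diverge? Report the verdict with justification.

D(0):
  [0, 9, 9, -2, 4, -9]
  [6, 0, 16, -2, 18, -7]
  [7, 2, 0, 9, 0, -3]
  [15, 2, 13, 0, ∞, 14]
  [-1, ∞, 10, 8, 0, 4]
  [∞, 13, 12, ∞, ∞, 0]
D(1):
  [0, 9, 9, -2, 4, -9]
  [6, 0, 15, -2, 10, -7]
  [7, 2, 0, 5, 0, -3]
  [15, 2, 13, 0, 19, 6]
  [-1, 8, 8, -3, 0, -10]
  [∞, 13, 12, ∞, ∞, 0]
D(2):
  [0, 9, 9, -2, 4, -9]
  [6, 0, 15, -2, 10, -7]
  [7, 2, 0, 0, 0, -5]
  [8, 2, 13, 0, 12, -5]
  [-1, 8, 8, -3, 0, -10]
  [19, 13, 12, 11, 23, 0]
D(3):
  [0, 9, 9, -2, 4, -9]
  [6, 0, 15, -2, 10, -7]
  [7, 2, 0, 0, 0, -5]
  [8, 2, 13, 0, 12, -5]
  [-1, 8, 8, -3, 0, -10]
  [19, 13, 12, 11, 12, 0]
D(4):
  [0, 0, 9, -2, 4, -9]
  [6, 0, 11, -2, 10, -7]
  [7, 2, 0, 0, 0, -5]
  [8, 2, 13, 0, 12, -5]
  [-1, -1, 8, -3, 0, -10]
  [19, 13, 12, 11, 12, 0]
D(5):
  [0, 0, 9, -2, 4, -9]
  [6, 0, 11, -2, 10, -7]
  [-1, -1, 0, -3, 0, -10]
  [8, 2, 13, 0, 12, -5]
  [-1, -1, 8, -3, 0, -10]
  [11, 11, 12, 9, 12, 0]
D(6):
  [0, 0, 3, -2, 3, -9]
  [4, 0, 5, -2, 5, -7]
  [-1, -1, 0, -3, 0, -10]
  [6, 2, 7, 0, 7, -5]
  [-1, -1, 2, -3, 0, -10]
  [11, 11, 12, 9, 12, 0]
Key observation: every diagonal entry stays at the unit through all rounds, so no improving cycle exists.
Answer: CONVERGES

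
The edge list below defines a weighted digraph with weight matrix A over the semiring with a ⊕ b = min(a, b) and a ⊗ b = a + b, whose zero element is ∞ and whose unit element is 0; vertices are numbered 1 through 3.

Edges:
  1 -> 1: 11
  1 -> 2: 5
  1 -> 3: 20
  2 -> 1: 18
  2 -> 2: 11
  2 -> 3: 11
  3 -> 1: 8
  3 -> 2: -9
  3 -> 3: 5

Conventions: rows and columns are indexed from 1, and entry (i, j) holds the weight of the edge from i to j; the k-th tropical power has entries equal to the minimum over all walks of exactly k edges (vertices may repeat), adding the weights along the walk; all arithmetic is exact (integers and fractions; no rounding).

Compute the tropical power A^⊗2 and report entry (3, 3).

A^⊗2:
  [22, 11, 16]
  [19, 2, 16]
  [9, -4, 2]
Key observation: the optimum is the walk 3->2->3, with weight (-9) + 11 = 2.
Optimal value attained by: walk 3->2->3.
Answer: (A^⊗2)[3][3] = 2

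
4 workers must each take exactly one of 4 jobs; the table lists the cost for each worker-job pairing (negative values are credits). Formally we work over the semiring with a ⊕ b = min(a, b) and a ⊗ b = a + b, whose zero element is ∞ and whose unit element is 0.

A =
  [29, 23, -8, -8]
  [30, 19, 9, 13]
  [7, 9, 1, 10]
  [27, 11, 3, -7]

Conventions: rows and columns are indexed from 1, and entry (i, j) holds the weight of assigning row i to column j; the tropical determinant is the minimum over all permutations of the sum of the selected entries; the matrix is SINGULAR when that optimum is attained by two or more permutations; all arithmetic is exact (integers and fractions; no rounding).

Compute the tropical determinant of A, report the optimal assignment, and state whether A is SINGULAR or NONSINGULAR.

σ = (1, 2, 3, 4): 29 + 19 + 1 + (-7) = 42
σ = (1, 2, 4, 3): 29 + 19 + 10 + 3 = 61
σ = (1, 3, 2, 4): 29 + 9 + 9 + (-7) = 40
σ = (1, 3, 4, 2): 29 + 9 + 10 + 11 = 59
σ = (1, 4, 2, 3): 29 + 13 + 9 + 3 = 54
σ = (1, 4, 3, 2): 29 + 13 + 1 + 11 = 54
σ = (2, 1, 3, 4): 23 + 30 + 1 + (-7) = 47
σ = (2, 1, 4, 3): 23 + 30 + 10 + 3 = 66
σ = (2, 3, 1, 4): 23 + 9 + 7 + (-7) = 32
σ = (2, 3, 4, 1): 23 + 9 + 10 + 27 = 69
σ = (2, 4, 1, 3): 23 + 13 + 7 + 3 = 46
σ = (2, 4, 3, 1): 23 + 13 + 1 + 27 = 64
σ = (3, 1, 2, 4): (-8) + 30 + 9 + (-7) = 24
σ = (3, 1, 4, 2): (-8) + 30 + 10 + 11 = 43
σ = (3, 2, 1, 4): (-8) + 19 + 7 + (-7) = 11
σ = (3, 2, 4, 1): (-8) + 19 + 10 + 27 = 48
σ = (3, 4, 1, 2): (-8) + 13 + 7 + 11 = 23
σ = (3, 4, 2, 1): (-8) + 13 + 9 + 27 = 41
σ = (4, 1, 2, 3): (-8) + 30 + 9 + 3 = 34
σ = (4, 1, 3, 2): (-8) + 30 + 1 + 11 = 34
σ = (4, 2, 1, 3): (-8) + 19 + 7 + 3 = 21
σ = (4, 2, 3, 1): (-8) + 19 + 1 + 27 = 39
σ = (4, 3, 1, 2): (-8) + 9 + 7 + 11 = 19
σ = (4, 3, 2, 1): (-8) + 9 + 9 + 27 = 37
Optimal value attained by: σ = (3, 2, 1, 4).
Answer: det⊕(A) = 11; verdict: NONSINGULAR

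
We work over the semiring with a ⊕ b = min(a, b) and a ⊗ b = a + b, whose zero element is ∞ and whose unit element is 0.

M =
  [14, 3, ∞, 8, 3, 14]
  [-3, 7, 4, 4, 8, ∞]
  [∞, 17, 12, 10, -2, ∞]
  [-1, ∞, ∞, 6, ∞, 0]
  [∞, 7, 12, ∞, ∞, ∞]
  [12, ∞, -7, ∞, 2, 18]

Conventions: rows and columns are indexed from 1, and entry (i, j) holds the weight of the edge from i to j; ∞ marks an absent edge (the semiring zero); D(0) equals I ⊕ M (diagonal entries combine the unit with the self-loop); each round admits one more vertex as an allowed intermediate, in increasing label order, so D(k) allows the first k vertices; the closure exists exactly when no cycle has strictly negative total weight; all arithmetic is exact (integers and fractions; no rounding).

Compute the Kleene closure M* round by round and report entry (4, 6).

D(0):
  [0, 3, ∞, 8, 3, 14]
  [-3, 0, 4, 4, 8, ∞]
  [∞, 17, 0, 10, -2, ∞]
  [-1, ∞, ∞, 0, ∞, 0]
  [∞, 7, 12, ∞, 0, ∞]
  [12, ∞, -7, ∞, 2, 0]
D(1):
  [0, 3, ∞, 8, 3, 14]
  [-3, 0, 4, 4, 0, 11]
  [∞, 17, 0, 10, -2, ∞]
  [-1, 2, ∞, 0, 2, 0]
  [∞, 7, 12, ∞, 0, ∞]
  [12, 15, -7, 20, 2, 0]
D(2):
  [0, 3, 7, 7, 3, 14]
  [-3, 0, 4, 4, 0, 11]
  [14, 17, 0, 10, -2, 28]
  [-1, 2, 6, 0, 2, 0]
  [4, 7, 11, 11, 0, 18]
  [12, 15, -7, 19, 2, 0]
D(3):
  [0, 3, 7, 7, 3, 14]
  [-3, 0, 4, 4, 0, 11]
  [14, 17, 0, 10, -2, 28]
  [-1, 2, 6, 0, 2, 0]
  [4, 7, 11, 11, 0, 18]
  [7, 10, -7, 3, -9, 0]
D(4):
  [0, 3, 7, 7, 3, 7]
  [-3, 0, 4, 4, 0, 4]
  [9, 12, 0, 10, -2, 10]
  [-1, 2, 6, 0, 2, 0]
  [4, 7, 11, 11, 0, 11]
  [2, 5, -7, 3, -9, 0]
D(5):
  [0, 3, 7, 7, 3, 7]
  [-3, 0, 4, 4, 0, 4]
  [2, 5, 0, 9, -2, 9]
  [-1, 2, 6, 0, 2, 0]
  [4, 7, 11, 11, 0, 11]
  [-5, -2, -7, 2, -9, 0]
D(6):
  [0, 3, 0, 7, -2, 7]
  [-3, 0, -3, 4, -5, 4]
  [2, 5, 0, 9, -2, 9]
  [-5, -2, -7, 0, -9, 0]
  [4, 7, 4, 11, 0, 11]
  [-5, -2, -7, 2, -9, 0]
Answer: M*[4][6] = 0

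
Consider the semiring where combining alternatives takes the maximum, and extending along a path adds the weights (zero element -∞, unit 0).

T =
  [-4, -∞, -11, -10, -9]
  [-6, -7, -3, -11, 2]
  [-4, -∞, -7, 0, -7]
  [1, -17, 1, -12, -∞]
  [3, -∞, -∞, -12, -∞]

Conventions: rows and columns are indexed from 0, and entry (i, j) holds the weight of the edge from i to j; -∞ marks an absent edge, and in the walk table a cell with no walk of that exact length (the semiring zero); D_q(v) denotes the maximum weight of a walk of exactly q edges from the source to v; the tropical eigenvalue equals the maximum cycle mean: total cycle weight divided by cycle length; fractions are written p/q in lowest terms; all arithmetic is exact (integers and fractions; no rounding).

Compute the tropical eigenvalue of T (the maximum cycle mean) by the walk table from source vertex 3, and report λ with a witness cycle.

q=0: [-∞, -∞, -∞, 0, -∞]
q=1: [1, -17, 1, -12, -∞]
q=2: [-3, -24, -6, 1, -6]
q=3: [2, -16, 2, -6, -12]
q=4: [-2, -23, -5, 2, -5]
q=5: [3, -15, 3, -5, -11]
Optimal cycle mean attained by: cycle 2->3->2, total 0 + 1, length 2.
Answer: λ = 1/2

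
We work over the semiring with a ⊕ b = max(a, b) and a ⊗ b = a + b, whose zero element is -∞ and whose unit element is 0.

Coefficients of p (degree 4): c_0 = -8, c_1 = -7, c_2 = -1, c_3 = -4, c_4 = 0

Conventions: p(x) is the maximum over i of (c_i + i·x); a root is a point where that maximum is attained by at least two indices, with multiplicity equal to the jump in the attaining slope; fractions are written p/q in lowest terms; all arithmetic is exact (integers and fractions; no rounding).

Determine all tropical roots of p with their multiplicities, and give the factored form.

hull edge (i=0, c=-8) to (i=2, c=-1): slope 7/2, span 2
hull edge (i=2, c=-1) to (i=4, c=0): slope 1/2, span 2
Factored form: p(x) = 0 ⊗ (x ⊕ (-7/2)) ⊗ (x ⊕ (-7/2)) ⊗ (x ⊕ (-1/2)) ⊗ (x ⊕ (-1/2))
Answer: roots = -7/2 (mult 2), -1/2 (mult 2)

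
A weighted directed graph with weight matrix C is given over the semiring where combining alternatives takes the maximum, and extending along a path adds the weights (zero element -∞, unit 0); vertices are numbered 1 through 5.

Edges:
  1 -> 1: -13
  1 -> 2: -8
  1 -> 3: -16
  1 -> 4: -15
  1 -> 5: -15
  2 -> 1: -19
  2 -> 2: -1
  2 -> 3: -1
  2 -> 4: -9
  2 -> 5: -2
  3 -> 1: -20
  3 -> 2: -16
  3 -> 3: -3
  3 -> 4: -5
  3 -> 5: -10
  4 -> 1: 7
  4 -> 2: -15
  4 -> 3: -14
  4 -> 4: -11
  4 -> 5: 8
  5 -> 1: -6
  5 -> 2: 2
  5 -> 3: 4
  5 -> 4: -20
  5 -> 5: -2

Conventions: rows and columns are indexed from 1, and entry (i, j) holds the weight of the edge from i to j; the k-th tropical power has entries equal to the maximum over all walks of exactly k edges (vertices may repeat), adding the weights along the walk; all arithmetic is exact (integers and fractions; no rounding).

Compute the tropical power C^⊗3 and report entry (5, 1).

C^⊗2:
  [-8, -9, -9, -17, -7]
  [-2, 0, 2, -6, -1]
  [2, -8, -6, -8, 3]
  [2, 10, 12, -8, 6]
  [-8, 1, 2, -1, 0]
C^⊗3:
  [-10, -5, -3, -14, -9]
  [1, 1, 3, -3, 2]
  [-1, 5, 7, -11, 1]
  [0, 9, 10, 7, 8]
  [6, 2, 4, -3, 7]
Key observation: the optimum is the walk 5->3->4->1, with weight 4 + (-5) + 7 = 6.
Optimal value attained by: walk 5->3->4->1.
Answer: (C^⊗3)[5][1] = 6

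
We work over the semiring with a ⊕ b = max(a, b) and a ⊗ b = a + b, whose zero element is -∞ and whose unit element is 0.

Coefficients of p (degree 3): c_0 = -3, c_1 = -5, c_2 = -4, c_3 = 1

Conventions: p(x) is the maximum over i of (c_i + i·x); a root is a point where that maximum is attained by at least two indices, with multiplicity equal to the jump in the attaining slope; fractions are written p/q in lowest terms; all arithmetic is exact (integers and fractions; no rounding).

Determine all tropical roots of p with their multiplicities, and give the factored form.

hull edge (i=0, c=-3) to (i=3, c=1): slope 4/3, span 3
Factored form: p(x) = 1 ⊗ (x ⊕ (-4/3)) ⊗ (x ⊕ (-4/3)) ⊗ (x ⊕ (-4/3))
Answer: roots = -4/3 (mult 3)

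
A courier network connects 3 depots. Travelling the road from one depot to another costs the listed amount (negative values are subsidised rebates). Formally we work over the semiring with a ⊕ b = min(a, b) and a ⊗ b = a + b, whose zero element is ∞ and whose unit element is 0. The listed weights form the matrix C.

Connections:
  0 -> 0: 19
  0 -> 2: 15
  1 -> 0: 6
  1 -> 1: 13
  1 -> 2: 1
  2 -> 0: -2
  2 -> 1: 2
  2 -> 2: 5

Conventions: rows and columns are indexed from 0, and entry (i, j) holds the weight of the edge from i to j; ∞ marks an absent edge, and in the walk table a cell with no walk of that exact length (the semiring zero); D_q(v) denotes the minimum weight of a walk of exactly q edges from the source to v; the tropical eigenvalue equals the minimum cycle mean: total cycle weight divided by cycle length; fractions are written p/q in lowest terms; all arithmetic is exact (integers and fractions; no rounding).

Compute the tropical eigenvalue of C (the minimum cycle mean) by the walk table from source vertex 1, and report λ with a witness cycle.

q=0: [∞, 0, ∞]
q=1: [6, 13, 1]
q=2: [-1, 3, 6]
q=3: [4, 8, 4]
Optimal cycle mean attained by: cycle 1->2->1, total 1 + 2, length 2.
Answer: λ = 3/2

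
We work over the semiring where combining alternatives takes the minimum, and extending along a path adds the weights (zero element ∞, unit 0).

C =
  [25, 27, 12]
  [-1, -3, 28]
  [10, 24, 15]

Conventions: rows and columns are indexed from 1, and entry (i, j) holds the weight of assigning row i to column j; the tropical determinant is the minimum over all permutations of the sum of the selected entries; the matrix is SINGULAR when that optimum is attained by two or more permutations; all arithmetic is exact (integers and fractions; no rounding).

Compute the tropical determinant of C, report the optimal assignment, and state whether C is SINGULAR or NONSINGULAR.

σ = (1, 2, 3): 25 + (-3) + 15 = 37
σ = (1, 3, 2): 25 + 28 + 24 = 77
σ = (2, 1, 3): 27 + (-1) + 15 = 41
σ = (2, 3, 1): 27 + 28 + 10 = 65
σ = (3, 1, 2): 12 + (-1) + 24 = 35
σ = (3, 2, 1): 12 + (-3) + 10 = 19
Optimal value attained by: σ = (3, 2, 1).
Answer: det⊕(C) = 19; verdict: NONSINGULAR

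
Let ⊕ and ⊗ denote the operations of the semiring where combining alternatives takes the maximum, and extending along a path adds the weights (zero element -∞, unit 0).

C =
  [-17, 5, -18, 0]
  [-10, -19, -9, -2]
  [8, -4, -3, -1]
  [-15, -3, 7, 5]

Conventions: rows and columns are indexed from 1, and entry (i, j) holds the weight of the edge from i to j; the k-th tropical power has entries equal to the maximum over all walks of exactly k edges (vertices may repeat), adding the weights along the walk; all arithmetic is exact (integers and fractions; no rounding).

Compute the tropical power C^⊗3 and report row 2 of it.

C^⊗2:
  [-5, -3, 7, 5]
  [-1, -5, 5, 3]
  [5, 13, 6, 8]
  [15, 3, 12, 10]
C^⊗3:
  [15, 3, 12, 10]
  [13, 4, 10, 8]
  [14, 10, 15, 13]
  [20, 20, 17, 15]
Answer: row 2 of C^⊗3 = [13, 4, 10, 8]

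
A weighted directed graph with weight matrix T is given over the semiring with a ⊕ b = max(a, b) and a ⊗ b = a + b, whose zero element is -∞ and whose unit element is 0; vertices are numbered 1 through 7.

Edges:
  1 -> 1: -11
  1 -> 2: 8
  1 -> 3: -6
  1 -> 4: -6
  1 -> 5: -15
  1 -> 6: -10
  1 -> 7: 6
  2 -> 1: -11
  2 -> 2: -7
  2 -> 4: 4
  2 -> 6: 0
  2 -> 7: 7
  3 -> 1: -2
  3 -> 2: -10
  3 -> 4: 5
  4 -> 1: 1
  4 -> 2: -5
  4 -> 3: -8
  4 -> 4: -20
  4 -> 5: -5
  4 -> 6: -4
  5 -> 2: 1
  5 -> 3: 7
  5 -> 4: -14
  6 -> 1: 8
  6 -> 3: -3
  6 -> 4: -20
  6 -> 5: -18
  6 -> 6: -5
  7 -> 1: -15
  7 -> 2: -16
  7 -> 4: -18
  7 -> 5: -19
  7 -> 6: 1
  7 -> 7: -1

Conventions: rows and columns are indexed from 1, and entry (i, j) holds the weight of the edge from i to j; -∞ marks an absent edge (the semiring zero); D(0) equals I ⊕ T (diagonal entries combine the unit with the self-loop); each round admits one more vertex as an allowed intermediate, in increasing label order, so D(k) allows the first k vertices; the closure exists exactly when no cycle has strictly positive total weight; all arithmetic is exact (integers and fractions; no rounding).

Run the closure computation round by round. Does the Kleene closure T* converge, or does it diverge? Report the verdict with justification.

D(0):
  [0, 8, -6, -6, -15, -10, 6]
  [-11, 0, -∞, 4, -∞, 0, 7]
  [-2, -10, 0, 5, -∞, -∞, -∞]
  [1, -5, -8, 0, -5, -4, -∞]
  [-∞, 1, 7, -14, 0, -∞, -∞]
  [8, -∞, -3, -20, -18, 0, -∞]
  [-15, -16, -∞, -18, -19, 1, 0]
D(1):
  [0, 8, -6, -6, -15, -10, 6]
  [-11, 0, -17, 4, -26, 0, 7]
  [-2, 6, 0, 5, -17, -12, 4]
  [1, 9, -5, 0, -5, -4, 7]
  [-∞, 1, 7, -14, 0, -∞, -∞]
  [8, 16, 2, 2, -7, 0, 14]
  [-15, -7, -21, -18, -19, 1, 0]
Detection: at round 2, diagonal entry (4, 4) turns strictly positive.
Key observation: the cycle 4->1->2->4 has total weight 1 + 8 + 4, which is strictly positive.
Answer: DIVERGES — positive cycle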